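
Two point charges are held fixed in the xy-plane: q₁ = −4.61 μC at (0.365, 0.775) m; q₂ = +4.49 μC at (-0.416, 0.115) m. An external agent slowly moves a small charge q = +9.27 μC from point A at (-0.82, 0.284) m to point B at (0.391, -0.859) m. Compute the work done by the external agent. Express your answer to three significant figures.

For quasistatic motion the external work equals the change in potential energy: W_ext = qΔV = q(V_B − V_A).
At A: distances to the source charges are 1.28 m, 0.438 m; V_A = Σ kqᵢ/rᵢ = 5.99×10⁴ V.
At B: distances to the source charges are 1.63 m, 1.26 m; V_B = Σ kqᵢ/rᵢ = 6550 V.
ΔV = V_B − V_A = -5.33×10⁴ V.
W_ext = qΔV = (9.27×10⁻⁶ C)(-5.33×10⁴ V) = -0.494 J.

-0.494 J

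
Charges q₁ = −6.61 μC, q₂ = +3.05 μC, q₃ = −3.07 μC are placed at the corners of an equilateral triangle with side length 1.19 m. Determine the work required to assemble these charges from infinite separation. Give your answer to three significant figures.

-0.0697 J

The assembly work is the sum of pairwise potential energies, U = Σ_{i<j} kqᵢqⱼ/rᵢⱼ.
All three pair separations equal the side length, 1.19 m.
U = (-0.152) + (0.153) + (-0.0707) = -0.0697 J.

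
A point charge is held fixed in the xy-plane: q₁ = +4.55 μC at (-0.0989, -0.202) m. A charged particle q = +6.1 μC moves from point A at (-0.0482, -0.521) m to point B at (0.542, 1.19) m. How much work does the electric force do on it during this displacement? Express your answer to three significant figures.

0.610 J

The work done by the electric force is W_field = −ΔU = −q(V_B − V_A) = q(V_A − V_B).
At A: distance to the source charge is 0.323 m; V_A = kq₁/r = 1.27×10⁵ V.
At B: distance to the source charge is 1.53 m; V_B = kq₁/r = 2.67×10⁴ V.
ΔV = V_B − V_A = -9.99×10⁴ V.
W_field = −qΔV = −(6.10×10⁻⁶ C)(-9.99×10⁴ V) = 0.610 J.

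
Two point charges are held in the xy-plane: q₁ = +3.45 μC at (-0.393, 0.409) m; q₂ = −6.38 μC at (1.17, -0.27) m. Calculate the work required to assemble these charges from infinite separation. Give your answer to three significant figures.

-0.116 J

The assembly work is the sum of pairwise potential energies, U = Σ_{i<j} kqᵢqⱼ/rᵢⱼ.
Pair separations: r₁₂ = 1.70 m.
U = (-0.116) = -0.116 J.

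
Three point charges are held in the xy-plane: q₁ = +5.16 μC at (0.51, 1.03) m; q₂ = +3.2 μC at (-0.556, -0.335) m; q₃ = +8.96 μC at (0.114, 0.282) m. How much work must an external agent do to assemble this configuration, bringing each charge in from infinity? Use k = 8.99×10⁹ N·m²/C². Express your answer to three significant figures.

The work to assemble the configuration equals its total potential energy, U = Σ kqᵢqⱼ/rᵢⱼ over all pairs.
Pair separations: r₁₂ = 1.73 m, r₁₃ = 0.846 m, r₂₃ = 0.911 m.
U = (0.0857) + (0.491) + (0.283) = 0.860 J.

0.860 J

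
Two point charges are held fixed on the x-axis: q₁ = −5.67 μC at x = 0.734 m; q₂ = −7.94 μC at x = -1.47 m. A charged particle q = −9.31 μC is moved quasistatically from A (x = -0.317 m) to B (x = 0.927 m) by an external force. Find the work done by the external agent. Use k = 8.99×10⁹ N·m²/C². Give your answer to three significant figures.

For quasistatic motion the external work equals the change in potential energy: W_ext = qΔV = q(V_B − V_A).
At A: distances to the source charges are 1.05 m, 1.15 m; V_A = Σ kqᵢ/rᵢ = -1.10×10⁵ V.
At B: distances to the source charges are 0.193 m, 2.40 m; V_B = Σ kqᵢ/rᵢ = -2.94×10⁵ V.
ΔV = V_B − V_A = -1.83×10⁵ V.
W_ext = qΔV = (-9.31×10⁻⁶ C)(-1.83×10⁵ V) = 1.71 J.

1.71 J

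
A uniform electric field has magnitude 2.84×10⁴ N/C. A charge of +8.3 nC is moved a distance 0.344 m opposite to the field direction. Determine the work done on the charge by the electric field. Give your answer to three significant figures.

The potential change for a displacement 0.344 m opposite to the field direction is ΔV = +Ed = 9770 V.
W_field = −qΔV = -8.11×10⁻⁵ J.

-8.11×10⁻⁵ J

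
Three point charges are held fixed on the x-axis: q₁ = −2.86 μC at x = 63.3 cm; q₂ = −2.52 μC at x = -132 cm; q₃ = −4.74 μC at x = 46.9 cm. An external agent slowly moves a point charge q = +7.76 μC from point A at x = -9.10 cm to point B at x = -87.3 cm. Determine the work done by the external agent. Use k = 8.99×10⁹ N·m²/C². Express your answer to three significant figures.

For quasistatic motion the external work equals the change in potential energy: W_ext = qΔV = q(V_B − V_A).
At A: distances to the source charges are 0.724 m, 1.23 m, 0.560 m; V_A = Σ kqᵢ/rᵢ = -1.30×10⁵ V.
At B: distances to the source charges are 1.51 m, 0.447 m, 1.34 m; V_B = Σ kqᵢ/rᵢ = -9.95×10⁴ V.
ΔV = V_B − V_A = 3.05×10⁴ V.
W_ext = qΔV = (7.76×10⁻⁶ C)(3.05×10⁴ V) = 0.237 J.

0.237 J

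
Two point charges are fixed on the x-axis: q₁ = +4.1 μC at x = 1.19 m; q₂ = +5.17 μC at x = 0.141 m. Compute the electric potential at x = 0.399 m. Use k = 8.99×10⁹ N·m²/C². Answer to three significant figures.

The total potential is the scalar sum of each charge's contribution, V = Σ kqᵢ/rᵢ.
Distances from the field point to each charge: r₁ = 0.791 m, r₂ = 0.258 m.
V = k[(4.10×10⁻⁶)/(0.791) + (5.17×10⁻⁶)/(0.258)] = 2.27×10⁵ V.

2.27×10⁵ V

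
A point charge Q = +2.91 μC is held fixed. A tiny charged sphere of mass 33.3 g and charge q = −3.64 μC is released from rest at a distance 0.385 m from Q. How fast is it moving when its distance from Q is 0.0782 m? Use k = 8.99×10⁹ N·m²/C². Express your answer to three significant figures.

7.63 m/s

Only the electrostatic force acts, so mechanical energy is conserved: ½mv² = U₁ − U₂ = kQq(1/r₁ − 1/r₂).
U₁ − U₂ = (8.99×10⁹ N·m²/C²)(2.91×10⁻⁶ C)(-3.64×10⁻⁶ C)(1/0.385 − 1/0.0782) = 0.970 J.
v = √(2·0.970/0.0333) = 7.63 m/s.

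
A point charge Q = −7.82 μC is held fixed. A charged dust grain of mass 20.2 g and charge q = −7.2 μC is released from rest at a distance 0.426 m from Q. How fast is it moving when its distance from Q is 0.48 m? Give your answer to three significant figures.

Only the electrostatic force acts, so mechanical energy is conserved: ½mv² = U₁ − U₂ = kQq(1/r₁ − 1/r₂).
U₁ − U₂ = (8.99×10⁹ N·m²/C²)(-7.82×10⁻⁶ C)(-7.20×10⁻⁶ C)(1/0.426 − 1/0.480) = 0.134 J.
v = √(2·0.134/0.0202) = 3.64 m/s.

3.64 m/s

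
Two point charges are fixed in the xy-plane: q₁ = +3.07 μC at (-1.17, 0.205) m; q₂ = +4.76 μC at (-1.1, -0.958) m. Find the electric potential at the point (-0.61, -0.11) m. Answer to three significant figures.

The total potential is the scalar sum of each charge's contribution, V = Σ kqᵢ/rᵢ.
Distances from the field point to each charge: r₁ = 0.643 m, r₂ = 0.979 m.
V = k[(3.07×10⁻⁶)/(0.643) + (4.76×10⁻⁶)/(0.979)] = 8.66×10⁴ V.

8.66×10⁴ V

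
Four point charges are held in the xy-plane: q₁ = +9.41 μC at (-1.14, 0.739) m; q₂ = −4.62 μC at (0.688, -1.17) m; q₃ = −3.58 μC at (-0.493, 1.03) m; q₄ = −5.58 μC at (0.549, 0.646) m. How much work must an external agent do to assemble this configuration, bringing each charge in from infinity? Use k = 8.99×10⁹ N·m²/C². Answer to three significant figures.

The work to assemble the configuration equals its total potential energy, U = Σ kqᵢqⱼ/rᵢⱼ over all pairs.
Pair separations: r₁₂ = 2.64 m, r₁₃ = 0.709 m, r₁₄ = 1.69 m, r₂₃ = 2.50 m, r₂₄ = 1.82 m, r₃₄ = 1.11 m.
Summing all 6 pair terms gives U = -0.505 J.

-0.505 J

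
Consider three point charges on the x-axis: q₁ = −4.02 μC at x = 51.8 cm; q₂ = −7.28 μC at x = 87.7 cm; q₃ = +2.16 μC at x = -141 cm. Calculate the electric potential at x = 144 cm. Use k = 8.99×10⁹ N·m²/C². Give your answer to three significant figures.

Electric potential is a scalar, so the contributions from each charge add algebraically: V = Σ kqᵢ/rᵢ.
Distances from the field point to each charge: r₁ = 0.922 m, r₂ = 0.563 m, r₃ = 2.85 m.
V = k[(-4.02×10⁻⁶)/(0.922) + (-7.28×10⁻⁶)/(0.563) + (2.16×10⁻⁶)/(2.85)] = -1.49×10⁵ V.

-1.49×10⁵ V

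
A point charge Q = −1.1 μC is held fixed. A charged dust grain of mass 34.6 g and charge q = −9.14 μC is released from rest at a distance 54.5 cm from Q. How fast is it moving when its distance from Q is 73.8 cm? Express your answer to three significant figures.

Only the electrostatic force acts, so mechanical energy is conserved: ½mv² = U₁ − U₂ = kQq(1/r₁ − 1/r₂).
U₁ − U₂ = (8.99×10⁹ N·m²/C²)(-1.10×10⁻⁶ C)(-9.14×10⁻⁶ C)(1/0.545 − 1/0.738) = 0.0434 J.
v = √(2·0.0434/0.0346) = 1.58 m/s.

1.58 m/s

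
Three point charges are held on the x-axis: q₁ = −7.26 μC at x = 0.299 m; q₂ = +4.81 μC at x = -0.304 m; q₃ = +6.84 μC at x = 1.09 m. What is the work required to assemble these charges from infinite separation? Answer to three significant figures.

The assembly work is the sum of pairwise potential energies, U = Σ_{i<j} kqᵢqⱼ/rᵢⱼ.
Pair separations: r₁₂ = 0.603 m, r₁₃ = 0.791 m, r₂₃ = 1.39 m.
U = (-0.521) + (-0.564) + (0.212) = -0.873 J.

-0.873 J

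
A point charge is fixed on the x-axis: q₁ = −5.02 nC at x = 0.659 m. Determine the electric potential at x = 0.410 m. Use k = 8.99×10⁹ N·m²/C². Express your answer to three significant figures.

Electric potential is a scalar, so the contributions from each charge add algebraically: V = Σ kqᵢ/rᵢ.
V = k[(-5.02×10⁻⁹)/(0.249)] = -181 V.

-181 V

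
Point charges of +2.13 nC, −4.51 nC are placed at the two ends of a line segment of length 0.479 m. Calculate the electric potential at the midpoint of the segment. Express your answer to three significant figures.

The total potential is the scalar sum of each charge's contribution, V = Σ kqᵢ/rᵢ.
Each charge is 0.239 m from the midpoint.
V = k[(2.13×10⁻⁹)/(0.239) + (-4.51×10⁻⁹)/(0.239)] = -89.3 V.

-89.3 V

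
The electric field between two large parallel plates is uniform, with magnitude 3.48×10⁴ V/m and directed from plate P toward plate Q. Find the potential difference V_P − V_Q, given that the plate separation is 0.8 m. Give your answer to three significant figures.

In a uniform field, potential decreases in the direction of E: ΔV = −E·d for a displacement d parallel to E.
Going from Q to P is a displacement of 0.8 m opposite to the field, so V_P − V_Q = +Ed = 2.78×10⁴ V.

2.78×10⁴ V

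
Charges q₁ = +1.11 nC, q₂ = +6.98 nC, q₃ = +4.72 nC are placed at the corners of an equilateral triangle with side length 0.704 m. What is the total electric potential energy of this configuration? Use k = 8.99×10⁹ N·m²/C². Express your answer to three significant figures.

5.87×10⁻⁷ J

The work to assemble the configuration equals its total potential energy, U = Σ kqᵢqⱼ/rᵢⱼ over all pairs.
All three pair separations equal the side length, 0.704 m.
U = (9.89×10⁻⁸) + (6.69×10⁻⁸) + (4.21×10⁻⁷) = 5.87×10⁻⁷ J.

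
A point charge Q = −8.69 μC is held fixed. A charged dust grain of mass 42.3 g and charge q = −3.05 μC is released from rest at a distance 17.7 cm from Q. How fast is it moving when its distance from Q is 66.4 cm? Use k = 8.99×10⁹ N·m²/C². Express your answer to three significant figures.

Only the electrostatic force acts, so mechanical energy is conserved: ½mv² = U₁ − U₂ = kQq(1/r₁ − 1/r₂).
U₁ − U₂ = (8.99×10⁹ N·m²/C²)(-8.69×10⁻⁶ C)(-3.05×10⁻⁶ C)(1/0.177 − 1/0.664) = 0.987 J.
v = √(2·0.987/0.0423) = 6.83 m/s.

6.83 m/s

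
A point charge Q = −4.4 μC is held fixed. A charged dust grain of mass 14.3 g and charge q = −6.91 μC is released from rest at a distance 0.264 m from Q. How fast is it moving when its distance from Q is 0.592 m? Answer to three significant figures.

8.96 m/s

Only the electrostatic force acts, so mechanical energy is conserved: ½mv² = U₁ − U₂ = kQq(1/r₁ − 1/r₂).
U₁ − U₂ = (8.99×10⁹ N·m²/C²)(-4.40×10⁻⁶ C)(-6.91×10⁻⁶ C)(1/0.264 − 1/0.592) = 0.574 J.
v = √(2·0.574/0.0143) = 8.96 m/s.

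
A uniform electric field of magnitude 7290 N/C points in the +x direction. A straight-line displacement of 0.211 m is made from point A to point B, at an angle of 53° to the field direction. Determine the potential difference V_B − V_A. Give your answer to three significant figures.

Only the component of displacement along E changes the potential: ΔV = −E·d·cosθ.
ΔV = −(7290 V/m)(0.211 m)cos53° = -926 V.

-926 V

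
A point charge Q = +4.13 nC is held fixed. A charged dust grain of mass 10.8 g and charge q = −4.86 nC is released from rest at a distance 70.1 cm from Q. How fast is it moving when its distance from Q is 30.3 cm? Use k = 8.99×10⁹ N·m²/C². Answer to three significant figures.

7.91×10⁻³ m/s

Only the electrostatic force acts, so mechanical energy is conserved: ½mv² = U₁ − U₂ = kQq(1/r₁ − 1/r₂).
U₁ − U₂ = (8.99×10⁹ N·m²/C²)(4.13×10⁻⁹ C)(-4.86×10⁻⁹ C)(1/0.701 − 1/0.303) = 3.38×10⁻⁷ J.
v = √(2·3.38×10⁻⁷/0.0108) = 7.91×10⁻³ m/s.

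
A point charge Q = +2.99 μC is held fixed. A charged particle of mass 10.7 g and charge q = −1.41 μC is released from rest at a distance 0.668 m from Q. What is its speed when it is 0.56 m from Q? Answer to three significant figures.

1.43 m/s

Only the electrostatic force acts, so mechanical energy is conserved: ½mv² = U₁ − U₂ = kQq(1/r₁ − 1/r₂).
U₁ − U₂ = (8.99×10⁹ N·m²/C²)(2.99×10⁻⁶ C)(-1.41×10⁻⁶ C)(1/0.668 − 1/0.560) = 0.0109 J.
v = √(2·0.0109/0.0107) = 1.43 m/s.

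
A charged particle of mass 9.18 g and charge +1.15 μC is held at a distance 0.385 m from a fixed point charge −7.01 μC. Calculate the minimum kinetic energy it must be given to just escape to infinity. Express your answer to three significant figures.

0.188 J

To just escape, total mechanical energy must reach zero at infinity: ½mv²_min + U = 0, so ½mv²_min = −U = |kQq|/r.
|U| = |kQq|/r = (8.99×10⁹ N·m²/C²)(7.01×10⁻⁶)(1.15×10⁻⁶)/(0.385) = 0.188 J.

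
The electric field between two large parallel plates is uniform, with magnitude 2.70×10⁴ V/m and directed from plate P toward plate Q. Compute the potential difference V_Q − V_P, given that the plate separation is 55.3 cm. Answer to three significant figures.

In a uniform field, potential decreases in the direction of E: ΔV = −E·d for a displacement d parallel to E.
Going from P to Q is a displacement of 55.3 cm along the field, so V_Q − V_P = −Ed = -1.49×10⁴ V.

-1.49×10⁴ V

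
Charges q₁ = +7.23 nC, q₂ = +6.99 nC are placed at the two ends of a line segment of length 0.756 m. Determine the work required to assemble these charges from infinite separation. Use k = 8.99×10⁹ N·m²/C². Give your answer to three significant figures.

The work to assemble the configuration equals its total potential energy, U = Σ kqᵢqⱼ/rᵢⱼ over all pairs.
The separation is r = 0.756 m.
U = (6.01×10⁻⁷) = 6.01×10⁻⁷ J.

6.01×10⁻⁷ J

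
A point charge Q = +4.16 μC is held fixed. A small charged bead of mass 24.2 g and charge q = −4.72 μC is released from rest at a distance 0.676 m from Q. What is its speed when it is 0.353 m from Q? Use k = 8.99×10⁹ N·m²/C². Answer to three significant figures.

4.44 m/s

Only the electrostatic force acts, so mechanical energy is conserved: ½mv² = U₁ − U₂ = kQq(1/r₁ − 1/r₂).
U₁ − U₂ = (8.99×10⁹ N·m²/C²)(4.16×10⁻⁶ C)(-4.72×10⁻⁶ C)(1/0.676 − 1/0.353) = 0.239 J.
v = √(2·0.239/0.0242) = 4.44 m/s.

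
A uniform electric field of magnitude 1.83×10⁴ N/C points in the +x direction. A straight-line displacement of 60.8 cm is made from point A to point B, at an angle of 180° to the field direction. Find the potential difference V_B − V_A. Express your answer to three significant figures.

Only the component of displacement along E changes the potential: ΔV = −E·d·cosθ.
ΔV = −(1.83×10⁴ V/m)(0.608 m)cos180° = 1.11×10⁴ V.

1.11×10⁴ V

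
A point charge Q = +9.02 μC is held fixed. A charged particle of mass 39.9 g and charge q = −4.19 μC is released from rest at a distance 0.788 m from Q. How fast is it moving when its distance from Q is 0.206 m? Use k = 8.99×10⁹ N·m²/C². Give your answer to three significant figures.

7.81 m/s

Only the electrostatic force acts, so mechanical energy is conserved: ½mv² = U₁ − U₂ = kQq(1/r₁ − 1/r₂).
U₁ − U₂ = (8.99×10⁹ N·m²/C²)(9.02×10⁻⁶ C)(-4.19×10⁻⁶ C)(1/0.788 − 1/0.206) = 1.22 J.
v = √(2·1.22/0.0399) = 7.81 m/s.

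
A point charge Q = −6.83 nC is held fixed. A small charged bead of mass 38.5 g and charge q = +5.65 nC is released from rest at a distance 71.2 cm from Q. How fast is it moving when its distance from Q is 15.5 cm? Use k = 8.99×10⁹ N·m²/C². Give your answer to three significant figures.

9.54×10⁻³ m/s

Only the electrostatic force acts, so mechanical energy is conserved: ½mv² = U₁ − U₂ = kQq(1/r₁ − 1/r₂).
U₁ − U₂ = (8.99×10⁹ N·m²/C²)(-6.83×10⁻⁹ C)(5.65×10⁻⁹ C)(1/0.712 − 1/0.155) = 1.75×10⁻⁶ J.
v = √(2·1.75×10⁻⁶/0.0385) = 9.54×10⁻³ m/s.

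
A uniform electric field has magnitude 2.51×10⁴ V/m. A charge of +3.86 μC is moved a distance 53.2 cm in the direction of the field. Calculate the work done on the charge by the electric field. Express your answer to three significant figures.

The potential change for a displacement 53.2 cm in the direction of the field is ΔV = −Ed = -1.34×10⁴ V.
W_field = −qΔV = 0.0515 J.

0.0515 J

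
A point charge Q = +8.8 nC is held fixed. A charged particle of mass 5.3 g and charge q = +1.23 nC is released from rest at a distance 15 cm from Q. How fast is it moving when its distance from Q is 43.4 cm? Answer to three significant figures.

Only the electrostatic force acts, so mechanical energy is conserved: ½mv² = U₁ − U₂ = kQq(1/r₁ − 1/r₂).
U₁ − U₂ = (8.99×10⁹ N·m²/C²)(8.80×10⁻⁹ C)(1.23×10⁻⁹ C)(1/0.150 − 1/0.434) = 4.25×10⁻⁷ J.
v = √(2·4.25×10⁻⁷/5.30×10⁻³) = 0.0127 m/s.

0.0127 m/s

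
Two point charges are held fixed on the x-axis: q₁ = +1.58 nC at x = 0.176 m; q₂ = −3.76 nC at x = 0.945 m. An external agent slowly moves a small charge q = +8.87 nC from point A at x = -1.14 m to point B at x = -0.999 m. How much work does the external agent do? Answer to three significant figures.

1.06×10⁻⁹ J

For quasistatic motion the external work equals the change in potential energy: W_ext = qΔV = q(V_B − V_A).
At A: distances to the source charges are 1.32 m, 2.08 m; V_A = Σ kqᵢ/rᵢ = -5.42 V.
At B: distances to the source charges are 1.18 m, 1.94 m; V_B = Σ kqᵢ/rᵢ = -5.30 V.
ΔV = V_B − V_A = 0.119 V.
W_ext = qΔV = (8.87×10⁻⁹ C)(0.119 V) = 1.06×10⁻⁹ J.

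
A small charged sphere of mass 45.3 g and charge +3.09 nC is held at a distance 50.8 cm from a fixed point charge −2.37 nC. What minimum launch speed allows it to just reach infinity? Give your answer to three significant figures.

2.39×10⁻³ m/s

To just escape, total mechanical energy must reach zero at infinity: ½mv²_min + U = 0, so ½mv²_min = −U = |kQq|/r.
|U| = |kQq|/r = (8.99×10⁹ N·m²/C²)(2.37×10⁻⁹)(3.09×10⁻⁹)/(0.508) = 1.30×10⁻⁷ J.
v_min = √(2|U|/m) = √(2·1.30×10⁻⁷/0.0453) = 2.39×10⁻³ m/s.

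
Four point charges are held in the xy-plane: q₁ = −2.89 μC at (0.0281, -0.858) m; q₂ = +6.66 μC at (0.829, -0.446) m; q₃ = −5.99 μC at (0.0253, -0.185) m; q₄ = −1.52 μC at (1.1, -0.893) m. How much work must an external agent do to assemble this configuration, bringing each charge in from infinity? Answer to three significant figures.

-0.459 J

The assembly work is the sum of pairwise potential energies, U = Σ_{i<j} kqᵢqⱼ/rᵢⱼ.
Pair separations: r₁₂ = 0.901 m, r₁₃ = 0.673 m, r₁₄ = 1.07 m, r₂₃ = 0.845 m, r₂₄ = 0.523 m, r₃₄ = 1.29 m.
Summing all 6 pair terms gives U = -0.459 J.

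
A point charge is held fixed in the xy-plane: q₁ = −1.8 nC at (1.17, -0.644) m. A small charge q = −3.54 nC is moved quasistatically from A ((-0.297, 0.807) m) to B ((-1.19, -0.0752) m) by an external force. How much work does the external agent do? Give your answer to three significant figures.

For quasistatic motion the external work equals the change in potential energy: W_ext = qΔV = q(V_B − V_A).
At A: distance to the source charge is 2.06 m; V_A = kq₁/r = -7.84 V.
At B: distance to the source charge is 2.43 m; V_B = kq₁/r = -6.67 V.
ΔV = V_B − V_A = 1.18 V.
W_ext = qΔV = (-3.54×10⁻⁹ C)(1.18 V) = -4.17×10⁻⁹ J.

-4.17×10⁻⁹ J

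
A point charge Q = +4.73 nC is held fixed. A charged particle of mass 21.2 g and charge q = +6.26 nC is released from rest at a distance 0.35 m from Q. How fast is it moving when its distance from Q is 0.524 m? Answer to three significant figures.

Only the electrostatic force acts, so mechanical energy is conserved: ½mv² = U₁ − U₂ = kQq(1/r₁ − 1/r₂).
U₁ − U₂ = (8.99×10⁹ N·m²/C²)(4.73×10⁻⁹ C)(6.26×10⁻⁹ C)(1/0.350 − 1/0.524) = 2.53×10⁻⁷ J.
v = √(2·2.53×10⁻⁷/0.0212) = 4.88×10⁻³ m/s.

4.88×10⁻³ m/s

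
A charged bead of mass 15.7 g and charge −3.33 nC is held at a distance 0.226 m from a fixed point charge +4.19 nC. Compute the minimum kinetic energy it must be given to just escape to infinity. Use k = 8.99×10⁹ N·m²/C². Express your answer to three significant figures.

To just escape, total mechanical energy must reach zero at infinity: ½mv²_min + U = 0, so ½mv²_min = −U = |kQq|/r.
|U| = |kQq|/r = (8.99×10⁹ N·m²/C²)(4.19×10⁻⁹)(3.33×10⁻⁹)/(0.226) = 5.55×10⁻⁷ J.

5.55×10⁻⁷ J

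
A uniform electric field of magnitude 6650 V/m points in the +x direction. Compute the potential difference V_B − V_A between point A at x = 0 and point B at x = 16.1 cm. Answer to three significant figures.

-1070 V

In a uniform field, potential decreases in the direction of E: V_B − V_A = −E·Δx.
V_B − V_A = −(6650 V/m)(0.161 m) = -1070 V.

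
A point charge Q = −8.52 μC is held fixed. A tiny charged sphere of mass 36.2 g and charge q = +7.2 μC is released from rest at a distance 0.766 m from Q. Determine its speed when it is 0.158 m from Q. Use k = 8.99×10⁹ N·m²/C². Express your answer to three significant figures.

Only the electrostatic force acts, so mechanical energy is conserved: ½mv² = U₁ − U₂ = kQq(1/r₁ − 1/r₂).
U₁ − U₂ = (8.99×10⁹ N·m²/C²)(-8.52×10⁻⁶ C)(7.20×10⁻⁶ C)(1/0.766 − 1/0.158) = 2.77 J.
v = √(2·2.77/0.0362) = 12.4 m/s.

12.4 m/s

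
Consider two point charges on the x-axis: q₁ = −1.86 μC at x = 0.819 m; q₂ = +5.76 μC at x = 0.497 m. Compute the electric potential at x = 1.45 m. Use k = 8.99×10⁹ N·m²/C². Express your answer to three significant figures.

Electric potential is a scalar, so the contributions from each charge add algebraically: V = Σ kqᵢ/rᵢ.
Distances from the field point to each charge: r₁ = 0.631 m, r₂ = 0.953 m.
V = k[(-1.86×10⁻⁶)/(0.631) + (5.76×10⁻⁶)/(0.953)] = 2.78×10⁴ V.

2.78×10⁴ V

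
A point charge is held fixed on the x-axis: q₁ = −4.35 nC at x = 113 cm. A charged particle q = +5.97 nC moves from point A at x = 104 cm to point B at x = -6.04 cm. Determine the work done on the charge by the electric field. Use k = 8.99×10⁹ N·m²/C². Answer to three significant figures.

The work done by the electric force is W_field = −ΔU = −q(V_B − V_A) = q(V_A − V_B).
At A: distance to the source charge is 0.0900 m; V_A = kq₁/r = -435 V.
At B: distance to the source charge is 1.19 m; V_B = kq₁/r = -32.9 V.
ΔV = V_B − V_A = 402 V.
W_field = −qΔV = −(5.97×10⁻⁹ C)(402 V) = -2.40×10⁻⁶ J.

-2.40×10⁻⁶ J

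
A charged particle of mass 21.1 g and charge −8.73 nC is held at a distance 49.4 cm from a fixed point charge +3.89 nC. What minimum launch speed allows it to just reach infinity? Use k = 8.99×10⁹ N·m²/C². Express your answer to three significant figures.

To just escape, total mechanical energy must reach zero at infinity: ½mv²_min + U = 0, so ½mv²_min = −U = |kQq|/r.
|U| = |kQq|/r = (8.99×10⁹ N·m²/C²)(3.89×10⁻⁹)(8.73×10⁻⁹)/(0.494) = 6.18×10⁻⁷ J.
v_min = √(2|U|/m) = √(2·6.18×10⁻⁷/0.0211) = 7.65×10⁻³ m/s.

7.65×10⁻³ m/s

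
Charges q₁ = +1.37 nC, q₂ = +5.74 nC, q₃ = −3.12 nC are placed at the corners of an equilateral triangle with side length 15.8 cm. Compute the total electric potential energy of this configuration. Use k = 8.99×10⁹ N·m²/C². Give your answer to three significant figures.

-8.15×10⁻⁷ J

The assembly work is the sum of pairwise potential energies, U = Σ_{i<j} kqᵢqⱼ/rᵢⱼ.
All three pair separations equal the side length, 0.158 m.
U = (4.47×10⁻⁷) + (-2.43×10⁻⁷) + (-1.02×10⁻⁶) = -8.15×10⁻⁷ J.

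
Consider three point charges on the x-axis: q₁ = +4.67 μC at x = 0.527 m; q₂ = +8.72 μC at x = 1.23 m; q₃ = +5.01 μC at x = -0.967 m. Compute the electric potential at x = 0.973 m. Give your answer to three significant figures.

The total potential is the scalar sum of each charge's contribution, V = Σ kqᵢ/rᵢ.
Distances from the field point to each charge: r₁ = 0.446 m, r₂ = 0.257 m, r₃ = 1.94 m.
V = k[(4.67×10⁻⁶)/(0.446) + (8.72×10⁻⁶)/(0.257) + (5.01×10⁻⁶)/(1.94)] = 4.22×10⁵ V.

4.22×10⁵ V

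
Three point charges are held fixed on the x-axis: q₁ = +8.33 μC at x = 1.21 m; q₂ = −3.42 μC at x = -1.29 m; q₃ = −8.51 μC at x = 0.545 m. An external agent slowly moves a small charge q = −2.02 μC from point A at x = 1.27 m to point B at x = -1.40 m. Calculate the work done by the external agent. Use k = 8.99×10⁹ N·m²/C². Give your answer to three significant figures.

2.87 J

For quasistatic motion the external work equals the change in potential energy: W_ext = qΔV = q(V_B − V_A).
At A: distances to the source charges are 0.0600 m, 2.56 m, 0.725 m; V_A = Σ kqᵢ/rᵢ = 1.13×10⁶ V.
At B: distances to the source charges are 2.61 m, 0.110 m, 1.94 m; V_B = Σ kqᵢ/rᵢ = -2.90×10⁵ V.
ΔV = V_B − V_A = -1.42×10⁶ V.
W_ext = qΔV = (-2.02×10⁻⁶ C)(-1.42×10⁶ V) = 2.87 J.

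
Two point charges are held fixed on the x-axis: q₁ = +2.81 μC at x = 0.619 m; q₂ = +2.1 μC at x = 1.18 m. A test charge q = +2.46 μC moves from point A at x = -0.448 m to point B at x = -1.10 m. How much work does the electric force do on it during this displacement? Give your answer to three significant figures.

The work done by the electric force is W_field = −ΔU = −q(V_B − V_A) = q(V_A − V_B).
At A: distances to the source charges are 1.07 m, 1.63 m; V_A = Σ kqᵢ/rᵢ = 3.53×10⁴ V.
At B: distances to the source charges are 1.72 m, 2.28 m; V_B = Σ kqᵢ/rᵢ = 2.30×10⁴ V.
ΔV = V_B − V_A = -1.23×10⁴ V.
W_field = −qΔV = −(2.46×10⁻⁶ C)(-1.23×10⁴ V) = 0.0302 J.

0.0302 J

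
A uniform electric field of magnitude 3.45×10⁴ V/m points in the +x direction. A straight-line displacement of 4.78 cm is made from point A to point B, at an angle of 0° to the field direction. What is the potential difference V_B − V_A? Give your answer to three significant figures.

Only the component of displacement along E changes the potential: ΔV = −E·d·cosθ.
ΔV = −(3.45×10⁴ V/m)(0.0478 m)cos0° = -1650 V.

-1650 V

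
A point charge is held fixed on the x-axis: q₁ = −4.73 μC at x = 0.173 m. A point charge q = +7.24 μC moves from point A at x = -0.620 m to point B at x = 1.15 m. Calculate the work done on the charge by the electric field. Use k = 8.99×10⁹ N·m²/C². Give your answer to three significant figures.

-0.0731 J

The work done by the electric force is W_field = −ΔU = −q(V_B − V_A) = q(V_A − V_B).
At A: distance to the source charge is 0.793 m; V_A = kq₁/r = -5.36×10⁴ V.
At B: distance to the source charge is 0.977 m; V_B = kq₁/r = -4.35×10⁴ V.
ΔV = V_B − V_A = 1.01×10⁴ V.
W_field = −qΔV = −(7.24×10⁻⁶ C)(1.01×10⁴ V) = -0.0731 J.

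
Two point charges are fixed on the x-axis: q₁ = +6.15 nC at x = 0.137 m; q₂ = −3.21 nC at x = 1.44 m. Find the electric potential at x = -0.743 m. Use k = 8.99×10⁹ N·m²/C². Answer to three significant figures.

Electric potential is a scalar, so the contributions from each charge add algebraically: V = Σ kqᵢ/rᵢ.
Distances from the field point to each charge: r₁ = 0.880 m, r₂ = 2.18 m.
V = k[(6.15×10⁻⁹)/(0.880) + (-3.21×10⁻⁹)/(2.18)] = 49.6 V.

49.6 V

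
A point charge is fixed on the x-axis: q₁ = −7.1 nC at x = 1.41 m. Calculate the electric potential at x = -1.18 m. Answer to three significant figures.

Electric potential is a scalar, so the contributions from each charge add algebraically: V = Σ kqᵢ/rᵢ.
V = k[(-7.10×10⁻⁹)/(2.59)] = -24.6 V.

-24.6 V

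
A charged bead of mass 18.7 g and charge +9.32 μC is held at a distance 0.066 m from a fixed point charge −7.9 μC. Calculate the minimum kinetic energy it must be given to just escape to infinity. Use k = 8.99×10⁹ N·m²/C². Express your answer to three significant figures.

To just escape, total mechanical energy must reach zero at infinity: ½mv²_min + U = 0, so ½mv²_min = −U = |kQq|/r.
|U| = |kQq|/r = (8.99×10⁹ N·m²/C²)(7.90×10⁻⁶)(9.32×10⁻⁶)/(0.0660) = 10.0 J.

10.0 J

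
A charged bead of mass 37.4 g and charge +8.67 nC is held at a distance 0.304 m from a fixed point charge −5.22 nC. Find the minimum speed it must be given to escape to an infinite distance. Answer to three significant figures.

To just escape, total mechanical energy must reach zero at infinity: ½mv²_min + U = 0, so ½mv²_min = −U = |kQq|/r.
|U| = |kQq|/r = (8.99×10⁹ N·m²/C²)(5.22×10⁻⁹)(8.67×10⁻⁹)/(0.304) = 1.34×10⁻⁶ J.
v_min = √(2|U|/m) = √(2·1.34×10⁻⁶/0.0374) = 8.46×10⁻³ m/s.

8.46×10⁻³ m/s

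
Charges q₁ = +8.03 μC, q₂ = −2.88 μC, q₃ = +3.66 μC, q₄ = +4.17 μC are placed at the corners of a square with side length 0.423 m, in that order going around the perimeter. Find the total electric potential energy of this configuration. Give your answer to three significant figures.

The assembly work is the sum of pairwise potential energies, U = Σ_{i<j} kqᵢqⱼ/rᵢⱼ.
The four side pairs have separation 0.423 m and the two diagonal pairs 0.598 m.
Summing all 6 pair terms gives U = 0.582 J.

0.582 J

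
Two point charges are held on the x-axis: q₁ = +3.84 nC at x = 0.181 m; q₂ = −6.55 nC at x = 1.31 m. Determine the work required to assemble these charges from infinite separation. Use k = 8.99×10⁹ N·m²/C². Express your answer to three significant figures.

-2.00×10⁻⁷ J

The assembly work is the sum of pairwise potential energies, U = Σ_{i<j} kqᵢqⱼ/rᵢⱼ.
Pair separations: r₁₂ = 1.13 m.
U = (-2.00×10⁻⁷) = -2.00×10⁻⁷ J.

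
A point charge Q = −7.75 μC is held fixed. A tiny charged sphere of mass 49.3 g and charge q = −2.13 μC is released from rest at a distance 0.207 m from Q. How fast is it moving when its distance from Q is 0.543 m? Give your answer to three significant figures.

4.24 m/s

Only the electrostatic force acts, so mechanical energy is conserved: ½mv² = U₁ − U₂ = kQq(1/r₁ − 1/r₂).
U₁ − U₂ = (8.99×10⁹ N·m²/C²)(-7.75×10⁻⁶ C)(-2.13×10⁻⁶ C)(1/0.207 − 1/0.543) = 0.444 J.
v = √(2·0.444/0.0493) = 4.24 m/s.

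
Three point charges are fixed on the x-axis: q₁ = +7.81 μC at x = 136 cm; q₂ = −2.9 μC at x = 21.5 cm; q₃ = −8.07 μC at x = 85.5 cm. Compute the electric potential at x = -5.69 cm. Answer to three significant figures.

Electric potential is a scalar, so the contributions from each charge add algebraically: V = Σ kqᵢ/rᵢ.
Distances from the field point to each charge: r₁ = 1.42 m, r₂ = 0.272 m, r₃ = 0.912 m.
V = k[(7.81×10⁻⁶)/(1.42) + (-2.90×10⁻⁶)/(0.272) + (-8.07×10⁻⁶)/(0.912)] = -1.26×10⁵ V.

-1.26×10⁵ V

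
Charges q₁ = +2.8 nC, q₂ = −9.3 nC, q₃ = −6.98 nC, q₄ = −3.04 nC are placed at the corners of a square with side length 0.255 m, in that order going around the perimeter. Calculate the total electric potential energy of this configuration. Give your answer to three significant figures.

2.04×10⁻⁶ J

The work to assemble the configuration equals its total potential energy, U = Σ kqᵢqⱼ/rᵢⱼ over all pairs.
The four side pairs have separation 0.255 m and the two diagonal pairs 0.361 m.
Summing all 6 pair terms gives U = 2.04×10⁻⁶ J.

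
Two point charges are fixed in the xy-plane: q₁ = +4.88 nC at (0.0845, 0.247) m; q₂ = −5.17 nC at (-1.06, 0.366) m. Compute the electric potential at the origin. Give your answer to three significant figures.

127 V

The total potential is the scalar sum of each charge's contribution, V = Σ kqᵢ/rᵢ.
Distances from the field point to each charge: r₁ = 0.261 m, r₂ = 1.12 m.
V = k[(4.88×10⁻⁹)/(0.261) + (-5.17×10⁻⁹)/(1.12)] = 127 V.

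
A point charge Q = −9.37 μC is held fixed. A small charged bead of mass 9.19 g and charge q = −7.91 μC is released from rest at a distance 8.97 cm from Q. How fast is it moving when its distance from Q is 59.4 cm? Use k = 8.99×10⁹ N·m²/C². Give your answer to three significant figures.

Only the electrostatic force acts, so mechanical energy is conserved: ½mv² = U₁ − U₂ = kQq(1/r₁ − 1/r₂).
U₁ − U₂ = (8.99×10⁹ N·m²/C²)(-9.37×10⁻⁶ C)(-7.91×10⁻⁶ C)(1/0.0897 − 1/0.594) = 6.31 J.
v = √(2·6.31/9.19×10⁻³) = 37.0 m/s.

37.0 m/s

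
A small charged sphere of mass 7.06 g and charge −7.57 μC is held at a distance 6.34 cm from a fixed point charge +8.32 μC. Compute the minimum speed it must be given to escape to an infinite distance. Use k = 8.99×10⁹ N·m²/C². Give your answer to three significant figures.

To just escape, total mechanical energy must reach zero at infinity: ½mv²_min + U = 0, so ½mv²_min = −U = |kQq|/r.
|U| = |kQq|/r = (8.99×10⁹ N·m²/C²)(8.32×10⁻⁶)(7.57×10⁻⁶)/(0.0634) = 8.93 J.
v_min = √(2|U|/m) = √(2·8.93/7.06×10⁻³) = 50.3 m/s.

50.3 m/s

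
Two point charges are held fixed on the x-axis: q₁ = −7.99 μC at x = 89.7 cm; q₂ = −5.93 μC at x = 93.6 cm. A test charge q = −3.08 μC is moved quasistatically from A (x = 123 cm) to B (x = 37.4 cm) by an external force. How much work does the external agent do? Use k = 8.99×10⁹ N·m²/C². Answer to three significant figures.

For quasistatic motion the external work equals the change in potential energy: W_ext = qΔV = q(V_B − V_A).
At A: distances to the source charges are 0.333 m, 0.294 m; V_A = Σ kqᵢ/rᵢ = -3.97×10⁵ V.
At B: distances to the source charges are 0.523 m, 0.562 m; V_B = Σ kqᵢ/rᵢ = -2.32×10⁵ V.
ΔV = V_B − V_A = 1.65×10⁵ V.
W_ext = qΔV = (-3.08×10⁻⁶ C)(1.65×10⁵ V) = -0.508 J.

-0.508 J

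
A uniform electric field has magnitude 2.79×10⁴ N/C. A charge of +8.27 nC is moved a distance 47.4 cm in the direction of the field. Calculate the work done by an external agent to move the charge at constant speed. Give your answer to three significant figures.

The potential change for a displacement 47.4 cm in the direction of the field is ΔV = −Ed = -1.32×10⁴ V.
W_ext = qΔV = -1.09×10⁻⁴ J.

-1.09×10⁻⁴ J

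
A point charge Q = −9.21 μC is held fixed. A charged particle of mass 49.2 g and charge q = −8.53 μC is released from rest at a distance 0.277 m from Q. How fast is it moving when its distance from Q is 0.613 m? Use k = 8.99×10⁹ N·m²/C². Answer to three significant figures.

7.54 m/s

Only the electrostatic force acts, so mechanical energy is conserved: ½mv² = U₁ − U₂ = kQq(1/r₁ − 1/r₂).
U₁ − U₂ = (8.99×10⁹ N·m²/C²)(-9.21×10⁻⁶ C)(-8.53×10⁻⁶ C)(1/0.277 − 1/0.613) = 1.40 J.
v = √(2·1.40/0.0492) = 7.54 m/s.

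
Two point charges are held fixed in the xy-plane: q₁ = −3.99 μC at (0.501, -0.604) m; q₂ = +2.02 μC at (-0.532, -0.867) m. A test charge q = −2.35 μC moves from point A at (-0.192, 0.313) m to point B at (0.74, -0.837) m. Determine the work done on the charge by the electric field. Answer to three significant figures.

The work done by the electric force is W_field = −ΔU = −q(V_B − V_A) = q(V_A − V_B).
At A: distances to the source charges are 1.15 m, 1.23 m; V_A = Σ kqᵢ/rᵢ = -1.64×10⁴ V.
At B: distances to the source charges are 0.334 m, 1.27 m; V_B = Σ kqᵢ/rᵢ = -9.32×10⁴ V.
ΔV = V_B − V_A = -7.68×10⁴ V.
W_field = −qΔV = −(-2.35×10⁻⁶ C)(-7.68×10⁴ V) = -0.180 J.

-0.180 J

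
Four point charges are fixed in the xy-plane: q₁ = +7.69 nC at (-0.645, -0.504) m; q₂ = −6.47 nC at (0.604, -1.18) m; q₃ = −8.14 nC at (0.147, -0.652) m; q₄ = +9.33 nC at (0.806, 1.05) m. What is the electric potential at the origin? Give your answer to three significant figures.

The total potential is the scalar sum of each charge's contribution, V = Σ kqᵢ/rᵢ.
Distances from the field point to each charge: r₁ = 0.819 m, r₂ = 1.33 m, r₃ = 0.668 m, r₄ = 1.32 m.
V = k[(7.69×10⁻⁹)/(0.819) + (-6.47×10⁻⁹)/(1.33) + (-8.14×10⁻⁹)/(0.668) + (9.33×10⁻⁹)/(1.32)] = -5.54 V.

-5.54 V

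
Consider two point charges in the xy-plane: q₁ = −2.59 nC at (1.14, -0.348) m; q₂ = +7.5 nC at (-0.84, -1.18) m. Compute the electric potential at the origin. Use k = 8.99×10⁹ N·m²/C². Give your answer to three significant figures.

The total potential is the scalar sum of each charge's contribution, V = Σ kqᵢ/rᵢ.
Distances from the field point to each charge: r₁ = 1.19 m, r₂ = 1.45 m.
V = k[(-2.59×10⁻⁹)/(1.19) + (7.50×10⁻⁹)/(1.45)] = 27.0 V.

27.0 V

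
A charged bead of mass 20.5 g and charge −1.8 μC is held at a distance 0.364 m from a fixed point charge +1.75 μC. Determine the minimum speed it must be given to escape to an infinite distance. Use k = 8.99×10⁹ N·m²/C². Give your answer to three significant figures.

2.76 m/s

To just escape, total mechanical energy must reach zero at infinity: ½mv²_min + U = 0, so ½mv²_min = −U = |kQq|/r.
|U| = |kQq|/r = (8.99×10⁹ N·m²/C²)(1.75×10⁻⁶)(1.80×10⁻⁶)/(0.364) = 0.0778 J.
v_min = √(2|U|/m) = √(2·0.0778/0.0205) = 2.76 m/s.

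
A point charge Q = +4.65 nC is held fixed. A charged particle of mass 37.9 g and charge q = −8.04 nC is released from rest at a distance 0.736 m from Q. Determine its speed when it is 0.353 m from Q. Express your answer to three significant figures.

Only the electrostatic force acts, so mechanical energy is conserved: ½mv² = U₁ − U₂ = kQq(1/r₁ − 1/r₂).
U₁ − U₂ = (8.99×10⁹ N·m²/C²)(4.65×10⁻⁹ C)(-8.04×10⁻⁹ C)(1/0.736 − 1/0.353) = 4.95×10⁻⁷ J.
v = √(2·4.95×10⁻⁷/0.0379) = 5.11×10⁻³ m/s.

5.11×10⁻³ m/s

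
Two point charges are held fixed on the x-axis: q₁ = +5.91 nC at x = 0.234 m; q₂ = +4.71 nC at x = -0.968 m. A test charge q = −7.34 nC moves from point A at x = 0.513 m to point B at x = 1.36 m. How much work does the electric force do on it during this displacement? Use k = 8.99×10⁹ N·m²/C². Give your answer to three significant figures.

The work done by the electric force is W_field = −ΔU = −q(V_B − V_A) = q(V_A − V_B).
At A: distances to the source charges are 0.279 m, 1.48 m; V_A = Σ kqᵢ/rᵢ = 219 V.
At B: distances to the source charges are 1.13 m, 2.33 m; V_B = Σ kqᵢ/rᵢ = 65.4 V.
ΔV = V_B − V_A = -154 V.
W_field = −qΔV = −(-7.34×10⁻⁹ C)(-154 V) = -1.13×10⁻⁶ J.

-1.13×10⁻⁶ J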